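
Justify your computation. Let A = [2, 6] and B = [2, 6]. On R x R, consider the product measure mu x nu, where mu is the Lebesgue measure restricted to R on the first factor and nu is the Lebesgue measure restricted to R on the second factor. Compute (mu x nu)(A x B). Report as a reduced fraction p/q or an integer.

For a measurable rectangle A x B, the product measure satisfies
  (mu x nu)(A x B) = mu(A) * nu(B).
  mu(A) = 4.
  nu(B) = 4.
  (mu x nu)(A x B) = 4 * 4 = 16.

16


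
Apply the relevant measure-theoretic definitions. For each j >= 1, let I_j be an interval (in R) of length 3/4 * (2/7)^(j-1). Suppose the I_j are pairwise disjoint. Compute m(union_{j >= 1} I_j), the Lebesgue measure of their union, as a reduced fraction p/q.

By countable additivity of the Lebesgue measure on pairwise disjoint measurable sets,
  m(union_{j >= 1} I_j) = sum_{j >= 1} m(I_j) = sum_{j >= 1} a * r^(j-1),
  with a = 3/4 and r = 2/7.
Since 0 < r = 2/7 < 1, the geometric series converges:
  sum_{j >= 1} a * r^(j-1) = a / (1 - r).
  = 3/4 / (1 - 2/7)
  = 3/4 / (5/7)
  = 21/20.

21/20


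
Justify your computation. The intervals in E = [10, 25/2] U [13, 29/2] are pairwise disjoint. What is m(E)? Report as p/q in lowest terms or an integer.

For pairwise disjoint intervals, m(union_i I_i) = sum_i m(I_i),
and m is invariant under swapping open/closed endpoints (single points have measure 0).
So m(E) = sum_i (b_i - a_i).
  I_1 has length 25/2 - 10 = 5/2.
  I_2 has length 29/2 - 13 = 3/2.
Summing:
  m(E) = 5/2 + 3/2 = 4.

4


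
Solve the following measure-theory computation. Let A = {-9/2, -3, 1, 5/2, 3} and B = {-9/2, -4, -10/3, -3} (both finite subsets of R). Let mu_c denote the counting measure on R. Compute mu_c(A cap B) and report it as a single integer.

Counting measure on a finite set equals cardinality. mu_c(A cap B) = |A cap B| (elements appearing in both).
Enumerating the elements of A that also lie in B gives 2 element(s).
So mu_c(A cap B) = 2.

2


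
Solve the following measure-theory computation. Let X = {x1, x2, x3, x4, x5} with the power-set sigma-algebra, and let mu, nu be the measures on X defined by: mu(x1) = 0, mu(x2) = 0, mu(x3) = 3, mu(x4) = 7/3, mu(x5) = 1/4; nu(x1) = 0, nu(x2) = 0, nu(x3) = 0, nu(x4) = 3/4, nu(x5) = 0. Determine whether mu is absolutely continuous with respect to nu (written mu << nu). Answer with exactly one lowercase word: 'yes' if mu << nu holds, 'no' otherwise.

mu << nu means: every nu-null measurable set is also mu-null; equivalently, for every atom x, if nu({x}) = 0 then mu({x}) = 0.
Checking each atom:
  x1: nu = 0, mu = 0 -> consistent with mu << nu.
  x2: nu = 0, mu = 0 -> consistent with mu << nu.
  x3: nu = 0, mu = 3 > 0 -> violates mu << nu.
  x4: nu = 3/4 > 0 -> no constraint.
  x5: nu = 0, mu = 1/4 > 0 -> violates mu << nu.
The atom(s) x3, x5 violate the condition (nu = 0 but mu > 0). Therefore mu is NOT absolutely continuous w.r.t. nu.

no


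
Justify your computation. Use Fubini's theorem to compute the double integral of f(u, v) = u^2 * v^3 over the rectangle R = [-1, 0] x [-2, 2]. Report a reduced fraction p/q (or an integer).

f(u, v) is a tensor product of a function of u and a function of v, and both factors are bounded continuous (hence Lebesgue integrable) on the rectangle, so Fubini's theorem applies:
  integral_R f d(m x m) = (integral_a1^b1 u^2 du) * (integral_a2^b2 v^3 dv).
Inner integral in u: integral_{-1}^{0} u^2 du = (0^3 - (-1)^3)/3
  = 1/3.
Inner integral in v: integral_{-2}^{2} v^3 dv = (2^4 - (-2)^4)/4
  = 0.
Product: (1/3) * (0) = 0.

0


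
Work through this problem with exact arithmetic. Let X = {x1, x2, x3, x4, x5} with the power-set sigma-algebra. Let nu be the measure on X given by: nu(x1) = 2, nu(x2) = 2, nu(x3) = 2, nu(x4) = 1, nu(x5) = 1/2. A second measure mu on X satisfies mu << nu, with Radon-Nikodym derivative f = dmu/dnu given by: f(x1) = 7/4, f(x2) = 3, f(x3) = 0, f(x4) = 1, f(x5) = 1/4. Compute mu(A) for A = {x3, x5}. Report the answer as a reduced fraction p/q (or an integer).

By the defining property of the Radon-Nikodym derivative, for every measurable set A,
  mu(A) = integral_A f dnu.
Since nu is a discrete measure concentrated on the atoms of X, the integral over A reduces to the sum
  mu(A) = sum_{x in A} f(x) * nu({x}).
Computing each term:
  x3: f(x3) * nu(x3) = 0 * 2 = 0.
  x5: f(x5) * nu(x5) = 1/4 * 1/2 = 1/8.
Summing: mu(A) = 0 + 1/8 = 1/8.

1/8


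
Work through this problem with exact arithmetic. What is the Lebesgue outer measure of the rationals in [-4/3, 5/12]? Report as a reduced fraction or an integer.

Q cap [-4/3, 5/12] is countable; list its elements as q_1, q_2, ... . Fix eps > 0 and cover the k-th point by an interval of length eps * 2^(-k). The cover has total length eps * sum_{k>=1} 2^(-k) = eps, so by definition of outer measure m*(Q cap [-4/3, 5/12]) <= eps. Since eps was arbitrary and m* >= 0, the outer measure is 0.

0


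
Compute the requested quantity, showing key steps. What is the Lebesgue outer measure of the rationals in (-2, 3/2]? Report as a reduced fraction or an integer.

The set Q cap (-2, 3/2] is countable (a subset of the countable set Q). Lebesgue outer measure of any countable set is 0: each singleton {q} has m*({q}) = 0, and by countable subadditivity m*(union_k {q_k}) <= sum_k m*({q_k}) = sum_k 0 = 0. The reverse inequality m*(E) >= 0 is automatic. So m*(Q cap (-2, 3/2]) = 0.

0


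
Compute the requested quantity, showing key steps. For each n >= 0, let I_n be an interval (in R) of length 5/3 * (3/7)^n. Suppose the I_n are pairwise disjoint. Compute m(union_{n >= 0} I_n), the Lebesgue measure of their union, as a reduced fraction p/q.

By countable additivity of the Lebesgue measure on pairwise disjoint measurable sets,
  m(union_{n >= 0} I_n) = sum_{n >= 0} m(I_n) = sum_{n >= 0} a * r^n,
  with a = 5/3 and r = 3/7.
Since 0 < r = 3/7 < 1, the geometric series converges:
  sum_{n >= 0} a * r^n = a / (1 - r).
  = 5/3 / (1 - 3/7)
  = 5/3 / (4/7)
  = 35/12.

35/12


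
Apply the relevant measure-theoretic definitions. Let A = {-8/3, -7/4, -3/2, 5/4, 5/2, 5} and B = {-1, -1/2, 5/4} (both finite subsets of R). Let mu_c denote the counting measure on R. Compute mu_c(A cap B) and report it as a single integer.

Counting measure on a finite set equals cardinality. mu_c(A cap B) = |A cap B| (elements appearing in both).
Enumerating the elements of A that also lie in B gives 1 element(s).
So mu_c(A cap B) = 1.

1


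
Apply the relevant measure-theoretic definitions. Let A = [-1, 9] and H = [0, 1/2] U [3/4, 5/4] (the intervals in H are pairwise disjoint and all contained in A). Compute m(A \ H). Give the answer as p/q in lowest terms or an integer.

The ambient interval has length m(A) = 9 - (-1) = 10.
Since the holes are disjoint and sit inside A, by finite additivity
  m(H) = sum_i (b_i - a_i), and m(A \ H) = m(A) - m(H).
Computing the hole measures:
  m(H_1) = 1/2 - 0 = 1/2.
  m(H_2) = 5/4 - 3/4 = 1/2.
Summed: m(H) = 1/2 + 1/2 = 1.
So m(A \ H) = 10 - 1 = 9.

9


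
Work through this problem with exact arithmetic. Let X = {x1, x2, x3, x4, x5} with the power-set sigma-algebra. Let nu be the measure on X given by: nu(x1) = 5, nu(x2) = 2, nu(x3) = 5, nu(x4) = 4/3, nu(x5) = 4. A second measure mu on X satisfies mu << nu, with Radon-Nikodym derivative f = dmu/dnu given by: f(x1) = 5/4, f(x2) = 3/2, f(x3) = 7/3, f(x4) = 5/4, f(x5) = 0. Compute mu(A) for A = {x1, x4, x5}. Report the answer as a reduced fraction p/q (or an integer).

By the defining property of the Radon-Nikodym derivative, for every measurable set A,
  mu(A) = integral_A f dnu.
Since nu is a discrete measure concentrated on the atoms of X, the integral over A reduces to the sum
  mu(A) = sum_{x in A} f(x) * nu({x}).
Computing each term:
  x1: f(x1) * nu(x1) = 5/4 * 5 = 25/4.
  x4: f(x4) * nu(x4) = 5/4 * 4/3 = 5/3.
  x5: f(x5) * nu(x5) = 0 * 4 = 0.
Summing: mu(A) = 25/4 + 5/3 + 0 = 95/12.

95/12


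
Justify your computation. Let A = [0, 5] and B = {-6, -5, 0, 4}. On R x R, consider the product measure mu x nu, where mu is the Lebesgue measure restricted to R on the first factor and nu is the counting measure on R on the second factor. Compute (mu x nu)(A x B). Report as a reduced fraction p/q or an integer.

For a measurable rectangle A x B, the product measure satisfies
  (mu x nu)(A x B) = mu(A) * nu(B).
  mu(A) = 5.
  nu(B) = 4.
  (mu x nu)(A x B) = 5 * 4 = 20.

20


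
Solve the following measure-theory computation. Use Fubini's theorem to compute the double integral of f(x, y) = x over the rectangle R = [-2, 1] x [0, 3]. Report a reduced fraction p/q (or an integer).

f(x, y) is a tensor product of a function of x and a function of y, and both factors are bounded continuous (hence Lebesgue integrable) on the rectangle, so Fubini's theorem applies:
  integral_R f d(m x m) = (integral_a1^b1 x dx) * (integral_a2^b2 1 dy).
Inner integral in x: integral_{-2}^{1} x dx = (1^2 - (-2)^2)/2
  = -3/2.
Inner integral in y: integral_{0}^{3} 1 dy = (3^1 - 0^1)/1
  = 3.
Product: (-3/2) * (3) = -9/2.

-9/2


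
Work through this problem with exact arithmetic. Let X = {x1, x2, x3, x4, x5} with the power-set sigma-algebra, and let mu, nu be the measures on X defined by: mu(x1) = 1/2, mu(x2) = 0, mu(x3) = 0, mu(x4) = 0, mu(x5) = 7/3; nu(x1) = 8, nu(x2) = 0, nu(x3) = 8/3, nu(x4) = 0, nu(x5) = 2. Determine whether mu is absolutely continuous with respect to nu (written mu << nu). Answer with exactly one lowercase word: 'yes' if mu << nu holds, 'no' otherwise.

mu << nu means: every nu-null measurable set is also mu-null; equivalently, for every atom x, if nu({x}) = 0 then mu({x}) = 0.
Checking each atom:
  x1: nu = 8 > 0 -> no constraint.
  x2: nu = 0, mu = 0 -> consistent with mu << nu.
  x3: nu = 8/3 > 0 -> no constraint.
  x4: nu = 0, mu = 0 -> consistent with mu << nu.
  x5: nu = 2 > 0 -> no constraint.
No atom violates the condition. Therefore mu << nu.

yes


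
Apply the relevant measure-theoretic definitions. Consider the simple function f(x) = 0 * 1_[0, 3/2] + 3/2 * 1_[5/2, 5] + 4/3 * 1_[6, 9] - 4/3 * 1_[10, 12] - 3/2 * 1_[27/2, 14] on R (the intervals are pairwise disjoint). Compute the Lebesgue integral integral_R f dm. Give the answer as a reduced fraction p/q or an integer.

For a simple function f = sum_i c_i * 1_{A_i} with disjoint A_i,
  integral f dm = sum_i c_i * m(A_i).
Lengths of the A_i:
  m(A_1) = 3/2 - 0 = 3/2.
  m(A_2) = 5 - 5/2 = 5/2.
  m(A_3) = 9 - 6 = 3.
  m(A_4) = 12 - 10 = 2.
  m(A_5) = 14 - 27/2 = 1/2.
Contributions c_i * m(A_i):
  (0) * (3/2) = 0.
  (3/2) * (5/2) = 15/4.
  (4/3) * (3) = 4.
  (-4/3) * (2) = -8/3.
  (-3/2) * (1/2) = -3/4.
Total: 0 + 15/4 + 4 - 8/3 - 3/4 = 13/3.

13/3


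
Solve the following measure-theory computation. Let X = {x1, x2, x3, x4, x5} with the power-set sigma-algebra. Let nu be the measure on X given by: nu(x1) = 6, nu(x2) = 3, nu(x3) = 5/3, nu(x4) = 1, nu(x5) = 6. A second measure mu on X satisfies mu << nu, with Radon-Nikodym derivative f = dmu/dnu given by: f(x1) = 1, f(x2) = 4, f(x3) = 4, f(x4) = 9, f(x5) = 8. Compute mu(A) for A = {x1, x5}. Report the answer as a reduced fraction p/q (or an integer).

By the defining property of the Radon-Nikodym derivative, for every measurable set A,
  mu(A) = integral_A f dnu.
Since nu is a discrete measure concentrated on the atoms of X, the integral over A reduces to the sum
  mu(A) = sum_{x in A} f(x) * nu({x}).
Computing each term:
  x1: f(x1) * nu(x1) = 1 * 6 = 6.
  x5: f(x5) * nu(x5) = 8 * 6 = 48.
Summing: mu(A) = 6 + 48 = 54.

54


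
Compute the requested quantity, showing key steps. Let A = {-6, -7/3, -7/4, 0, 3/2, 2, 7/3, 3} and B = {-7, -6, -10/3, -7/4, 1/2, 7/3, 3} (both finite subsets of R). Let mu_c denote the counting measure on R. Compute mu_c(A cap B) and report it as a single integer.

Counting measure on a finite set equals cardinality. mu_c(A cap B) = |A cap B| (elements appearing in both).
Enumerating the elements of A that also lie in B gives 4 element(s).
So mu_c(A cap B) = 4.

4


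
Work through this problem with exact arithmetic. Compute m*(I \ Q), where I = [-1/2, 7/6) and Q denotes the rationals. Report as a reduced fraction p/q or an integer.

The interval I = [-1/2, 7/6) has m(I) = 7/6 - (-1/2) = 5/3 (endpoints are measure-zero, so open/closed/half-open agree). Write I = (I cap Q) u (I \ Q). The rationals in I are countable, so m*(I cap Q) = 0 (cover each rational by intervals whose total length is arbitrarily small). By countable subadditivity m*(I) <= m*(I cap Q) + m*(I \ Q), hence m*(I \ Q) >= m(I) = 5/3. The reverse inequality m*(I \ Q) <= m*(I) = 5/3 is trivial since (I \ Q) is a subset of I. Therefore m*(I \ Q) = 5/3.

5/3


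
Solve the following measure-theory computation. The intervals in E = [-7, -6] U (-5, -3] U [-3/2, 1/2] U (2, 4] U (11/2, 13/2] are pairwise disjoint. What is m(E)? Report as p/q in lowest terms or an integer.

For pairwise disjoint intervals, m(union_i I_i) = sum_i m(I_i),
and m is invariant under swapping open/closed endpoints (single points have measure 0).
So m(E) = sum_i (b_i - a_i).
  I_1 has length -6 - (-7) = 1.
  I_2 has length -3 - (-5) = 2.
  I_3 has length 1/2 - (-3/2) = 2.
  I_4 has length 4 - 2 = 2.
  I_5 has length 13/2 - 11/2 = 1.
Summing:
  m(E) = 1 + 2 + 2 + 2 + 1 = 8.

8


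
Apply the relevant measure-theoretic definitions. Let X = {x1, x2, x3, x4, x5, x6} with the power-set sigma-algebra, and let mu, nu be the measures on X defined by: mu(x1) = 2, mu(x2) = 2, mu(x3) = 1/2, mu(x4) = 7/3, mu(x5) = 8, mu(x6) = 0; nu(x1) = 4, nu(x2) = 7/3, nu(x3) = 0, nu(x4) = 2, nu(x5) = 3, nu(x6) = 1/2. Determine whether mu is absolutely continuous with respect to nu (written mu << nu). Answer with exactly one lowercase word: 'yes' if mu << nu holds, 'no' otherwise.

mu << nu means: every nu-null measurable set is also mu-null; equivalently, for every atom x, if nu({x}) = 0 then mu({x}) = 0.
Checking each atom:
  x1: nu = 4 > 0 -> no constraint.
  x2: nu = 7/3 > 0 -> no constraint.
  x3: nu = 0, mu = 1/2 > 0 -> violates mu << nu.
  x4: nu = 2 > 0 -> no constraint.
  x5: nu = 3 > 0 -> no constraint.
  x6: nu = 1/2 > 0 -> no constraint.
The atom(s) x3 violate the condition (nu = 0 but mu > 0). Therefore mu is NOT absolutely continuous w.r.t. nu.

no


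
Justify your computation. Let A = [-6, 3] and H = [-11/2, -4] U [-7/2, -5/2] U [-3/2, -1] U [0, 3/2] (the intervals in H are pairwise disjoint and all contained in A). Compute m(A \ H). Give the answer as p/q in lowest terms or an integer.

The ambient interval has length m(A) = 3 - (-6) = 9.
Since the holes are disjoint and sit inside A, by finite additivity
  m(H) = sum_i (b_i - a_i), and m(A \ H) = m(A) - m(H).
Computing the hole measures:
  m(H_1) = -4 - (-11/2) = 3/2.
  m(H_2) = -5/2 - (-7/2) = 1.
  m(H_3) = -1 - (-3/2) = 1/2.
  m(H_4) = 3/2 - 0 = 3/2.
Summed: m(H) = 3/2 + 1 + 1/2 + 3/2 = 9/2.
So m(A \ H) = 9 - 9/2 = 9/2.

9/2


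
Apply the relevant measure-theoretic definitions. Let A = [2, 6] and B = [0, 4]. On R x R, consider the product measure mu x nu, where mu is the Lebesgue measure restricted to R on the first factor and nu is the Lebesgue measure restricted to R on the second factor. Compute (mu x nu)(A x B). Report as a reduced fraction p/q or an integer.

For a measurable rectangle A x B, the product measure satisfies
  (mu x nu)(A x B) = mu(A) * nu(B).
  mu(A) = 4.
  nu(B) = 4.
  (mu x nu)(A x B) = 4 * 4 = 16.

16


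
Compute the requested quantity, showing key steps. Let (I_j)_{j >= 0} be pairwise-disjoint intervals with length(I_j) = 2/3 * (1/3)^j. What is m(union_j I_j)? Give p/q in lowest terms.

By countable additivity of the Lebesgue measure on pairwise disjoint measurable sets,
  m(union_{j >= 0} I_j) = sum_{j >= 0} m(I_j) = sum_{j >= 0} a * r^j,
  with a = 2/3 and r = 1/3.
Since 0 < r = 1/3 < 1, the geometric series converges:
  sum_{j >= 0} a * r^j = a / (1 - r).
  = 2/3 / (1 - 1/3)
  = 2/3 / (2/3)
  = 1.

1


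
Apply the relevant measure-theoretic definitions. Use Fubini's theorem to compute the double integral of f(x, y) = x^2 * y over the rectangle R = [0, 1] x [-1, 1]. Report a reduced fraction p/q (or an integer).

f(x, y) is a tensor product of a function of x and a function of y, and both factors are bounded continuous (hence Lebesgue integrable) on the rectangle, so Fubini's theorem applies:
  integral_R f d(m x m) = (integral_a1^b1 x^2 dx) * (integral_a2^b2 y dy).
Inner integral in x: integral_{0}^{1} x^2 dx = (1^3 - 0^3)/3
  = 1/3.
Inner integral in y: integral_{-1}^{1} y dy = (1^2 - (-1)^2)/2
  = 0.
Product: (1/3) * (0) = 0.

0


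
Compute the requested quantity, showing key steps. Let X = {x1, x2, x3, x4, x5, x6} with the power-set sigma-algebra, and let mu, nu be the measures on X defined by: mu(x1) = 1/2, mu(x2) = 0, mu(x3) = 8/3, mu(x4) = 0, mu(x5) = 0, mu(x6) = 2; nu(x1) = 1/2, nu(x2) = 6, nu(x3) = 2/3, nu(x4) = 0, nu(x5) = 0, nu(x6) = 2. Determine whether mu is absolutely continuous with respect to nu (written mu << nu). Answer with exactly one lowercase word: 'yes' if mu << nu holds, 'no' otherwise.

mu << nu means: every nu-null measurable set is also mu-null; equivalently, for every atom x, if nu({x}) = 0 then mu({x}) = 0.
Checking each atom:
  x1: nu = 1/2 > 0 -> no constraint.
  x2: nu = 6 > 0 -> no constraint.
  x3: nu = 2/3 > 0 -> no constraint.
  x4: nu = 0, mu = 0 -> consistent with mu << nu.
  x5: nu = 0, mu = 0 -> consistent with mu << nu.
  x6: nu = 2 > 0 -> no constraint.
No atom violates the condition. Therefore mu << nu.

yes


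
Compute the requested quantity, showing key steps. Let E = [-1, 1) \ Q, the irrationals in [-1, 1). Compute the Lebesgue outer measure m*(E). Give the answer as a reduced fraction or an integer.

The interval I = [-1, 1) has m(I) = 1 - (-1) = 2 (endpoints are measure-zero, so open/closed/half-open agree). Write I = (I cap Q) u (I \ Q). The rationals in I are countable, so m*(I cap Q) = 0 (cover each rational by intervals whose total length is arbitrarily small). By countable subadditivity m*(I) <= m*(I cap Q) + m*(I \ Q), hence m*(I \ Q) >= m(I) = 2. The reverse inequality m*(I \ Q) <= m*(I) = 2 is trivial since (I \ Q) is a subset of I. Therefore m*(I \ Q) = 2.

2


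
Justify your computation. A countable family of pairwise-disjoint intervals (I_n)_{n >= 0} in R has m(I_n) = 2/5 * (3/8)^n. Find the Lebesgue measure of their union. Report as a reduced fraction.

By countable additivity of the Lebesgue measure on pairwise disjoint measurable sets,
  m(union_{n >= 0} I_n) = sum_{n >= 0} m(I_n) = sum_{n >= 0} a * r^n,
  with a = 2/5 and r = 3/8.
Since 0 < r = 3/8 < 1, the geometric series converges:
  sum_{n >= 0} a * r^n = a / (1 - r).
  = 2/5 / (1 - 3/8)
  = 2/5 / (5/8)
  = 16/25.

16/25


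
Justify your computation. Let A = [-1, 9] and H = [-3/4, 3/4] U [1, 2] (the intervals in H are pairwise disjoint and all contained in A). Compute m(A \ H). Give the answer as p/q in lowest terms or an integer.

The ambient interval has length m(A) = 9 - (-1) = 10.
Since the holes are disjoint and sit inside A, by finite additivity
  m(H) = sum_i (b_i - a_i), and m(A \ H) = m(A) - m(H).
Computing the hole measures:
  m(H_1) = 3/4 - (-3/4) = 3/2.
  m(H_2) = 2 - 1 = 1.
Summed: m(H) = 3/2 + 1 = 5/2.
So m(A \ H) = 10 - 5/2 = 15/2.

15/2


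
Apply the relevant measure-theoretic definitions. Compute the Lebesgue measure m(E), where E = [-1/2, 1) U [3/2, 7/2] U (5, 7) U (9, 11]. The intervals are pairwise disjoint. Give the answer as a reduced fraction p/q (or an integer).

For pairwise disjoint intervals, m(union_i I_i) = sum_i m(I_i),
and m is invariant under swapping open/closed endpoints (single points have measure 0).
So m(E) = sum_i (b_i - a_i).
  I_1 has length 1 - (-1/2) = 3/2.
  I_2 has length 7/2 - 3/2 = 2.
  I_3 has length 7 - 5 = 2.
  I_4 has length 11 - 9 = 2.
Summing:
  m(E) = 3/2 + 2 + 2 + 2 = 15/2.

15/2


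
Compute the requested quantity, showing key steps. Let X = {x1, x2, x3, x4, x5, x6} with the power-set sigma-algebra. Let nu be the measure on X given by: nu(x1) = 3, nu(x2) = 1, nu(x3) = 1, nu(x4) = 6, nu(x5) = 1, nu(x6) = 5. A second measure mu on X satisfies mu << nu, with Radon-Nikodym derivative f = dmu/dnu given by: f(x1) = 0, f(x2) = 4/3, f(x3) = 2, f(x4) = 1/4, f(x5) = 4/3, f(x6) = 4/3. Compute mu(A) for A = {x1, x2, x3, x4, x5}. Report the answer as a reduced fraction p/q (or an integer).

By the defining property of the Radon-Nikodym derivative, for every measurable set A,
  mu(A) = integral_A f dnu.
Since nu is a discrete measure concentrated on the atoms of X, the integral over A reduces to the sum
  mu(A) = sum_{x in A} f(x) * nu({x}).
Computing each term:
  x1: f(x1) * nu(x1) = 0 * 3 = 0.
  x2: f(x2) * nu(x2) = 4/3 * 1 = 4/3.
  x3: f(x3) * nu(x3) = 2 * 1 = 2.
  x4: f(x4) * nu(x4) = 1/4 * 6 = 3/2.
  x5: f(x5) * nu(x5) = 4/3 * 1 = 4/3.
Summing: mu(A) = 0 + 4/3 + 2 + 3/2 + 4/3 = 37/6.

37/6


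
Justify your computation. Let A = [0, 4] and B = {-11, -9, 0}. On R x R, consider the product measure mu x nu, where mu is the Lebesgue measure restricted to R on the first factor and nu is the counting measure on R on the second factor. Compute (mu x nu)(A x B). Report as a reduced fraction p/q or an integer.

For a measurable rectangle A x B, the product measure satisfies
  (mu x nu)(A x B) = mu(A) * nu(B).
  mu(A) = 4.
  nu(B) = 3.
  (mu x nu)(A x B) = 4 * 3 = 12.

12


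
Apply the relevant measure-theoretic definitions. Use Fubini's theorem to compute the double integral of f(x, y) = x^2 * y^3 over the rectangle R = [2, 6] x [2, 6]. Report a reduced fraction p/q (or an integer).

f(x, y) is a tensor product of a function of x and a function of y, and both factors are bounded continuous (hence Lebesgue integrable) on the rectangle, so Fubini's theorem applies:
  integral_R f d(m x m) = (integral_a1^b1 x^2 dx) * (integral_a2^b2 y^3 dy).
Inner integral in x: integral_{2}^{6} x^2 dx = (6^3 - 2^3)/3
  = 208/3.
Inner integral in y: integral_{2}^{6} y^3 dy = (6^4 - 2^4)/4
  = 320.
Product: (208/3) * (320) = 66560/3.

66560/3


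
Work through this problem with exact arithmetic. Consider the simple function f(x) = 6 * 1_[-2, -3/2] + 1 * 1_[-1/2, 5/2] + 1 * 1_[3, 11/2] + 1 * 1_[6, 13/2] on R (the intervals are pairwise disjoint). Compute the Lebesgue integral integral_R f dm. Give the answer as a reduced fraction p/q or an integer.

For a simple function f = sum_i c_i * 1_{A_i} with disjoint A_i,
  integral f dm = sum_i c_i * m(A_i).
Lengths of the A_i:
  m(A_1) = -3/2 - (-2) = 1/2.
  m(A_2) = 5/2 - (-1/2) = 3.
  m(A_3) = 11/2 - 3 = 5/2.
  m(A_4) = 13/2 - 6 = 1/2.
Contributions c_i * m(A_i):
  (6) * (1/2) = 3.
  (1) * (3) = 3.
  (1) * (5/2) = 5/2.
  (1) * (1/2) = 1/2.
Total: 3 + 3 + 5/2 + 1/2 = 9.

9


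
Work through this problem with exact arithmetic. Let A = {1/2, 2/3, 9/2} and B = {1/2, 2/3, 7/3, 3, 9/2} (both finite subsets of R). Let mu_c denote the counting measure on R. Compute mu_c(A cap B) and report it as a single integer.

Counting measure on a finite set equals cardinality. mu_c(A cap B) = |A cap B| (elements appearing in both).
Enumerating the elements of A that also lie in B gives 3 element(s).
So mu_c(A cap B) = 3.

3


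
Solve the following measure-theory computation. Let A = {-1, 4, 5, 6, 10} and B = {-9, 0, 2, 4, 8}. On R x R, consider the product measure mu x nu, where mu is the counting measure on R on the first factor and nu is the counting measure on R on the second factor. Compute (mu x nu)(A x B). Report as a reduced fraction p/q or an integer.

For a measurable rectangle A x B, the product measure satisfies
  (mu x nu)(A x B) = mu(A) * nu(B).
  mu(A) = 5.
  nu(B) = 5.
  (mu x nu)(A x B) = 5 * 5 = 25.

25


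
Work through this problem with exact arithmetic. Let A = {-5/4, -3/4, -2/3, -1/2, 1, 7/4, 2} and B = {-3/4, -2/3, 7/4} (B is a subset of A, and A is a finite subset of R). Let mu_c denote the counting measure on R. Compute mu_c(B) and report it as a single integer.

Counting measure assigns mu_c(E) = |E| (number of elements) when E is finite.
B has 3 element(s), so mu_c(B) = 3.

3


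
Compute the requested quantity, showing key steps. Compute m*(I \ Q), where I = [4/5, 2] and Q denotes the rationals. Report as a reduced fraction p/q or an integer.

The interval I = [4/5, 2] has m(I) = 2 - 4/5 = 6/5 (endpoints are measure-zero, so open/closed/half-open agree). Write I = (I cap Q) u (I \ Q). The rationals in I are countable, so m*(I cap Q) = 0 (cover each rational by intervals whose total length is arbitrarily small). By countable subadditivity m*(I) <= m*(I cap Q) + m*(I \ Q), hence m*(I \ Q) >= m(I) = 6/5. The reverse inequality m*(I \ Q) <= m*(I) = 6/5 is trivial since (I \ Q) is a subset of I. Therefore m*(I \ Q) = 6/5.

6/5


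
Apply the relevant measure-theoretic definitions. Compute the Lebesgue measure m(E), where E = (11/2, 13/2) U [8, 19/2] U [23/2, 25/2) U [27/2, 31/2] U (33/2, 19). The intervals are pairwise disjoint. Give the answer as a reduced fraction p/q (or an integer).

For pairwise disjoint intervals, m(union_i I_i) = sum_i m(I_i),
and m is invariant under swapping open/closed endpoints (single points have measure 0).
So m(E) = sum_i (b_i - a_i).
  I_1 has length 13/2 - 11/2 = 1.
  I_2 has length 19/2 - 8 = 3/2.
  I_3 has length 25/2 - 23/2 = 1.
  I_4 has length 31/2 - 27/2 = 2.
  I_5 has length 19 - 33/2 = 5/2.
Summing:
  m(E) = 1 + 3/2 + 1 + 2 + 5/2 = 8.

8


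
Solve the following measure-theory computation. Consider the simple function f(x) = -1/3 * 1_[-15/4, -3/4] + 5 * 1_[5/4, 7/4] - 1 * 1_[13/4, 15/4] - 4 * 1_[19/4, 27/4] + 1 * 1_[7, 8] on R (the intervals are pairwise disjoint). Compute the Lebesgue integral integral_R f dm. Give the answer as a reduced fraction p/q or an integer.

For a simple function f = sum_i c_i * 1_{A_i} with disjoint A_i,
  integral f dm = sum_i c_i * m(A_i).
Lengths of the A_i:
  m(A_1) = -3/4 - (-15/4) = 3.
  m(A_2) = 7/4 - 5/4 = 1/2.
  m(A_3) = 15/4 - 13/4 = 1/2.
  m(A_4) = 27/4 - 19/4 = 2.
  m(A_5) = 8 - 7 = 1.
Contributions c_i * m(A_i):
  (-1/3) * (3) = -1.
  (5) * (1/2) = 5/2.
  (-1) * (1/2) = -1/2.
  (-4) * (2) = -8.
  (1) * (1) = 1.
Total: -1 + 5/2 - 1/2 - 8 + 1 = -6.

-6


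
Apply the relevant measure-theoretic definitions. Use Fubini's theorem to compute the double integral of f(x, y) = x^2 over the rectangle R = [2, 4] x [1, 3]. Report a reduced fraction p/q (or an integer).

f(x, y) is a tensor product of a function of x and a function of y, and both factors are bounded continuous (hence Lebesgue integrable) on the rectangle, so Fubini's theorem applies:
  integral_R f d(m x m) = (integral_a1^b1 x^2 dx) * (integral_a2^b2 1 dy).
Inner integral in x: integral_{2}^{4} x^2 dx = (4^3 - 2^3)/3
  = 56/3.
Inner integral in y: integral_{1}^{3} 1 dy = (3^1 - 1^1)/1
  = 2.
Product: (56/3) * (2) = 112/3.

112/3


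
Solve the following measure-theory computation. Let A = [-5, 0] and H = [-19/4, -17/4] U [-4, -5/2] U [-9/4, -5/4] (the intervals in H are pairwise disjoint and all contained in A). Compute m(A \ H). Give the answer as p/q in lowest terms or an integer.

The ambient interval has length m(A) = 0 - (-5) = 5.
Since the holes are disjoint and sit inside A, by finite additivity
  m(H) = sum_i (b_i - a_i), and m(A \ H) = m(A) - m(H).
Computing the hole measures:
  m(H_1) = -17/4 - (-19/4) = 1/2.
  m(H_2) = -5/2 - (-4) = 3/2.
  m(H_3) = -5/4 - (-9/4) = 1.
Summed: m(H) = 1/2 + 3/2 + 1 = 3.
So m(A \ H) = 5 - 3 = 2.

2


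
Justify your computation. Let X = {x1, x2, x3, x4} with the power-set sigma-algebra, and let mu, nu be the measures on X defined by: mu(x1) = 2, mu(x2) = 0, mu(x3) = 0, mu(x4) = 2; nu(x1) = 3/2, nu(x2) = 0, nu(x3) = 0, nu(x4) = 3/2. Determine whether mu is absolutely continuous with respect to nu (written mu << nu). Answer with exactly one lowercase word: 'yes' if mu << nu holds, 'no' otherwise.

mu << nu means: every nu-null measurable set is also mu-null; equivalently, for every atom x, if nu({x}) = 0 then mu({x}) = 0.
Checking each atom:
  x1: nu = 3/2 > 0 -> no constraint.
  x2: nu = 0, mu = 0 -> consistent with mu << nu.
  x3: nu = 0, mu = 0 -> consistent with mu << nu.
  x4: nu = 3/2 > 0 -> no constraint.
No atom violates the condition. Therefore mu << nu.

yes


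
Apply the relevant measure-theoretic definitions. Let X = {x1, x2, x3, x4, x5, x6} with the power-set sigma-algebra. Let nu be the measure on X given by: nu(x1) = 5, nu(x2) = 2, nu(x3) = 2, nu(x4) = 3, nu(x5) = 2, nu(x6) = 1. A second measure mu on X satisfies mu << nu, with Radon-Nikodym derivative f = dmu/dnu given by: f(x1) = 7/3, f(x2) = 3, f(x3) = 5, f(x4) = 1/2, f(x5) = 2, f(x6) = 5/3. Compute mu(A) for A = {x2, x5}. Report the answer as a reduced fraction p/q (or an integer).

By the defining property of the Radon-Nikodym derivative, for every measurable set A,
  mu(A) = integral_A f dnu.
Since nu is a discrete measure concentrated on the atoms of X, the integral over A reduces to the sum
  mu(A) = sum_{x in A} f(x) * nu({x}).
Computing each term:
  x2: f(x2) * nu(x2) = 3 * 2 = 6.
  x5: f(x5) * nu(x5) = 2 * 2 = 4.
Summing: mu(A) = 6 + 4 = 10.

10


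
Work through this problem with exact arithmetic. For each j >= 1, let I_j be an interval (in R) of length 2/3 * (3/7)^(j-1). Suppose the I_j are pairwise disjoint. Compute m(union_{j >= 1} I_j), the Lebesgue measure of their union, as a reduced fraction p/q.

By countable additivity of the Lebesgue measure on pairwise disjoint measurable sets,
  m(union_{j >= 1} I_j) = sum_{j >= 1} m(I_j) = sum_{j >= 1} a * r^(j-1),
  with a = 2/3 and r = 3/7.
Since 0 < r = 3/7 < 1, the geometric series converges:
  sum_{j >= 1} a * r^(j-1) = a / (1 - r).
  = 2/3 / (1 - 3/7)
  = 2/3 / (4/7)
  = 7/6.

7/6


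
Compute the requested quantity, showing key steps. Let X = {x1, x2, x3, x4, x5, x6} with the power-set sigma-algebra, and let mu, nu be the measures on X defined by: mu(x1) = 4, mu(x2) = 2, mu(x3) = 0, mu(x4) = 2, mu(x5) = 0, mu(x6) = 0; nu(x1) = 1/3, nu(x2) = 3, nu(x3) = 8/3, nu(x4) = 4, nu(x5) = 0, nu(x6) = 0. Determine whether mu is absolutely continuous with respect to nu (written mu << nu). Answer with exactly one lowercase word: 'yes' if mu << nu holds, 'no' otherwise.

mu << nu means: every nu-null measurable set is also mu-null; equivalently, for every atom x, if nu({x}) = 0 then mu({x}) = 0.
Checking each atom:
  x1: nu = 1/3 > 0 -> no constraint.
  x2: nu = 3 > 0 -> no constraint.
  x3: nu = 8/3 > 0 -> no constraint.
  x4: nu = 4 > 0 -> no constraint.
  x5: nu = 0, mu = 0 -> consistent with mu << nu.
  x6: nu = 0, mu = 0 -> consistent with mu << nu.
No atom violates the condition. Therefore mu << nu.

yes


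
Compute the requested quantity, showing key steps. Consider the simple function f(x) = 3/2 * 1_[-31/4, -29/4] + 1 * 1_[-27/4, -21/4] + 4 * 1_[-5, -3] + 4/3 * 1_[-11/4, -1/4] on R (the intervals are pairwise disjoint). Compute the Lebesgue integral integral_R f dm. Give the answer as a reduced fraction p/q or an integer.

For a simple function f = sum_i c_i * 1_{A_i} with disjoint A_i,
  integral f dm = sum_i c_i * m(A_i).
Lengths of the A_i:
  m(A_1) = -29/4 - (-31/4) = 1/2.
  m(A_2) = -21/4 - (-27/4) = 3/2.
  m(A_3) = -3 - (-5) = 2.
  m(A_4) = -1/4 - (-11/4) = 5/2.
Contributions c_i * m(A_i):
  (3/2) * (1/2) = 3/4.
  (1) * (3/2) = 3/2.
  (4) * (2) = 8.
  (4/3) * (5/2) = 10/3.
Total: 3/4 + 3/2 + 8 + 10/3 = 163/12.

163/12


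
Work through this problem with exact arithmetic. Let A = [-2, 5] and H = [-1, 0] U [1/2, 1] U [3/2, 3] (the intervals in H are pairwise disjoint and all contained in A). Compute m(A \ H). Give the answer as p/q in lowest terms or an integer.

The ambient interval has length m(A) = 5 - (-2) = 7.
Since the holes are disjoint and sit inside A, by finite additivity
  m(H) = sum_i (b_i - a_i), and m(A \ H) = m(A) - m(H).
Computing the hole measures:
  m(H_1) = 0 - (-1) = 1.
  m(H_2) = 1 - 1/2 = 1/2.
  m(H_3) = 3 - 3/2 = 3/2.
Summed: m(H) = 1 + 1/2 + 3/2 = 3.
So m(A \ H) = 7 - 3 = 4.

4


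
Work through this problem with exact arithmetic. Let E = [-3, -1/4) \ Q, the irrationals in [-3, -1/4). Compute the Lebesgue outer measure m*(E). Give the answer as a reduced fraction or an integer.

The interval I = [-3, -1/4) has m(I) = -1/4 - (-3) = 11/4 (endpoints are measure-zero, so open/closed/half-open agree). Write I = (I cap Q) u (I \ Q). The rationals in I are countable, so m*(I cap Q) = 0 (cover each rational by intervals whose total length is arbitrarily small). By countable subadditivity m*(I) <= m*(I cap Q) + m*(I \ Q), hence m*(I \ Q) >= m(I) = 11/4. The reverse inequality m*(I \ Q) <= m*(I) = 11/4 is trivial since (I \ Q) is a subset of I. Therefore m*(I \ Q) = 11/4.

11/4


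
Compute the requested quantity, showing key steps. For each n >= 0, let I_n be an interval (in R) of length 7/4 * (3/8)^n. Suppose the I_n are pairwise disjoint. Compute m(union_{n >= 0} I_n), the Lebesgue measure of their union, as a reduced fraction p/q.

By countable additivity of the Lebesgue measure on pairwise disjoint measurable sets,
  m(union_{n >= 0} I_n) = sum_{n >= 0} m(I_n) = sum_{n >= 0} a * r^n,
  with a = 7/4 and r = 3/8.
Since 0 < r = 3/8 < 1, the geometric series converges:
  sum_{n >= 0} a * r^n = a / (1 - r).
  = 7/4 / (1 - 3/8)
  = 7/4 / (5/8)
  = 14/5.

14/5


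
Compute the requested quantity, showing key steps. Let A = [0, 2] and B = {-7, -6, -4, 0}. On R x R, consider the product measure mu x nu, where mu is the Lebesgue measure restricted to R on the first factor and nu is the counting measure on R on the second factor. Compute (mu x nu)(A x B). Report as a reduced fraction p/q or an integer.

For a measurable rectangle A x B, the product measure satisfies
  (mu x nu)(A x B) = mu(A) * nu(B).
  mu(A) = 2.
  nu(B) = 4.
  (mu x nu)(A x B) = 2 * 4 = 8.

8


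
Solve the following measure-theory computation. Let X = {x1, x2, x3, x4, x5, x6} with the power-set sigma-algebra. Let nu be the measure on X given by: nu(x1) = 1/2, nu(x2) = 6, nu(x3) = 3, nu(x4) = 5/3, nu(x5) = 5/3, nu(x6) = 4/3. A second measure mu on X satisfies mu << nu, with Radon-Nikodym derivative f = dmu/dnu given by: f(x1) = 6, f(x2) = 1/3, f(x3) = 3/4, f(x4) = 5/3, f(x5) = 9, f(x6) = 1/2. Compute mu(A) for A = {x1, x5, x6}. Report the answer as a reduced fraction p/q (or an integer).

By the defining property of the Radon-Nikodym derivative, for every measurable set A,
  mu(A) = integral_A f dnu.
Since nu is a discrete measure concentrated on the atoms of X, the integral over A reduces to the sum
  mu(A) = sum_{x in A} f(x) * nu({x}).
Computing each term:
  x1: f(x1) * nu(x1) = 6 * 1/2 = 3.
  x5: f(x5) * nu(x5) = 9 * 5/3 = 15.
  x6: f(x6) * nu(x6) = 1/2 * 4/3 = 2/3.
Summing: mu(A) = 3 + 15 + 2/3 = 56/3.

56/3


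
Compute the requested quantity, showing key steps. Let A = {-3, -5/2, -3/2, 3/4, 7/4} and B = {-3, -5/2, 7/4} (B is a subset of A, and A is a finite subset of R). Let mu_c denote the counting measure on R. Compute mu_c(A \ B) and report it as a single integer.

Counting measure assigns mu_c(E) = |E| (number of elements) when E is finite. For B subset A, A \ B is the set of elements of A not in B, so |A \ B| = |A| - |B|.
|A| = 5, |B| = 3, so mu_c(A \ B) = 5 - 3 = 2.

2


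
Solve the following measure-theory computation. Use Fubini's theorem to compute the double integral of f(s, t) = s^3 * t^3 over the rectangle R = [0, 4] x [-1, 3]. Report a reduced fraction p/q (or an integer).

f(s, t) is a tensor product of a function of s and a function of t, and both factors are bounded continuous (hence Lebesgue integrable) on the rectangle, so Fubini's theorem applies:
  integral_R f d(m x m) = (integral_a1^b1 s^3 ds) * (integral_a2^b2 t^3 dt).
Inner integral in s: integral_{0}^{4} s^3 ds = (4^4 - 0^4)/4
  = 64.
Inner integral in t: integral_{-1}^{3} t^3 dt = (3^4 - (-1)^4)/4
  = 20.
Product: (64) * (20) = 1280.

1280


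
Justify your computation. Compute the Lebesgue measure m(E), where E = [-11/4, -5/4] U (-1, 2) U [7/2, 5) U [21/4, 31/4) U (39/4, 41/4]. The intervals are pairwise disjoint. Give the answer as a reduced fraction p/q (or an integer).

For pairwise disjoint intervals, m(union_i I_i) = sum_i m(I_i),
and m is invariant under swapping open/closed endpoints (single points have measure 0).
So m(E) = sum_i (b_i - a_i).
  I_1 has length -5/4 - (-11/4) = 3/2.
  I_2 has length 2 - (-1) = 3.
  I_3 has length 5 - 7/2 = 3/2.
  I_4 has length 31/4 - 21/4 = 5/2.
  I_5 has length 41/4 - 39/4 = 1/2.
Summing:
  m(E) = 3/2 + 3 + 3/2 + 5/2 + 1/2 = 9.

9


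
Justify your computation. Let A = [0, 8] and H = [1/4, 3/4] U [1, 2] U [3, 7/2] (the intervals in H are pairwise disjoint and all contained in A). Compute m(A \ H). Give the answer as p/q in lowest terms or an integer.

The ambient interval has length m(A) = 8 - 0 = 8.
Since the holes are disjoint and sit inside A, by finite additivity
  m(H) = sum_i (b_i - a_i), and m(A \ H) = m(A) - m(H).
Computing the hole measures:
  m(H_1) = 3/4 - 1/4 = 1/2.
  m(H_2) = 2 - 1 = 1.
  m(H_3) = 7/2 - 3 = 1/2.
Summed: m(H) = 1/2 + 1 + 1/2 = 2.
So m(A \ H) = 8 - 2 = 6.

6


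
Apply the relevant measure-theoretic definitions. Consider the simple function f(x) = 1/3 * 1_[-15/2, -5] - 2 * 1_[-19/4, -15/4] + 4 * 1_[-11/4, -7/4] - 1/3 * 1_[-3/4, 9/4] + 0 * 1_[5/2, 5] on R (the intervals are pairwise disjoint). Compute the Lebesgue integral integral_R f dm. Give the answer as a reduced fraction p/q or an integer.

For a simple function f = sum_i c_i * 1_{A_i} with disjoint A_i,
  integral f dm = sum_i c_i * m(A_i).
Lengths of the A_i:
  m(A_1) = -5 - (-15/2) = 5/2.
  m(A_2) = -15/4 - (-19/4) = 1.
  m(A_3) = -7/4 - (-11/4) = 1.
  m(A_4) = 9/4 - (-3/4) = 3.
  m(A_5) = 5 - 5/2 = 5/2.
Contributions c_i * m(A_i):
  (1/3) * (5/2) = 5/6.
  (-2) * (1) = -2.
  (4) * (1) = 4.
  (-1/3) * (3) = -1.
  (0) * (5/2) = 0.
Total: 5/6 - 2 + 4 - 1 + 0 = 11/6.

11/6


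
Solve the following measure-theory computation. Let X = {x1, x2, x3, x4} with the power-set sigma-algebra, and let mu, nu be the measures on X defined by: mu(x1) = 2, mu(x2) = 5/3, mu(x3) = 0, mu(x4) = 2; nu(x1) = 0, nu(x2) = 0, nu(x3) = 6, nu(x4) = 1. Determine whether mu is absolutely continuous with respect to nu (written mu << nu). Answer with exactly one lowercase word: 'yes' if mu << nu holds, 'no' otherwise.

mu << nu means: every nu-null measurable set is also mu-null; equivalently, for every atom x, if nu({x}) = 0 then mu({x}) = 0.
Checking each atom:
  x1: nu = 0, mu = 2 > 0 -> violates mu << nu.
  x2: nu = 0, mu = 5/3 > 0 -> violates mu << nu.
  x3: nu = 6 > 0 -> no constraint.
  x4: nu = 1 > 0 -> no constraint.
The atom(s) x1, x2 violate the condition (nu = 0 but mu > 0). Therefore mu is NOT absolutely continuous w.r.t. nu.

no


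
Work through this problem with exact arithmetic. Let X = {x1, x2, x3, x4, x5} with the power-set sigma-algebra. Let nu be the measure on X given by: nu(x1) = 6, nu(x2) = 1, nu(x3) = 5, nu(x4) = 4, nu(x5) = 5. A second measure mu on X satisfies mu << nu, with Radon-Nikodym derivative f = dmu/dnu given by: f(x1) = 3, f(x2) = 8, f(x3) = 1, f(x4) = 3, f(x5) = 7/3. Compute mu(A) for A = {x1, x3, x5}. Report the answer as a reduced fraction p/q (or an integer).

By the defining property of the Radon-Nikodym derivative, for every measurable set A,
  mu(A) = integral_A f dnu.
Since nu is a discrete measure concentrated on the atoms of X, the integral over A reduces to the sum
  mu(A) = sum_{x in A} f(x) * nu({x}).
Computing each term:
  x1: f(x1) * nu(x1) = 3 * 6 = 18.
  x3: f(x3) * nu(x3) = 1 * 5 = 5.
  x5: f(x5) * nu(x5) = 7/3 * 5 = 35/3.
Summing: mu(A) = 18 + 5 + 35/3 = 104/3.

104/3


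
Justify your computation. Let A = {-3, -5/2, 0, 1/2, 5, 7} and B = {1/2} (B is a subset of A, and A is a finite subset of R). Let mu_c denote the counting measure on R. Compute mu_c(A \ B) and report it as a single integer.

Counting measure assigns mu_c(E) = |E| (number of elements) when E is finite. For B subset A, A \ B is the set of elements of A not in B, so |A \ B| = |A| - |B|.
|A| = 6, |B| = 1, so mu_c(A \ B) = 6 - 1 = 5.

5


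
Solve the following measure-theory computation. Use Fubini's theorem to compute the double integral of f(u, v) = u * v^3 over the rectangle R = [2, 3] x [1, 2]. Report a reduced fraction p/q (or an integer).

f(u, v) is a tensor product of a function of u and a function of v, and both factors are bounded continuous (hence Lebesgue integrable) on the rectangle, so Fubini's theorem applies:
  integral_R f d(m x m) = (integral_a1^b1 u du) * (integral_a2^b2 v^3 dv).
Inner integral in u: integral_{2}^{3} u du = (3^2 - 2^2)/2
  = 5/2.
Inner integral in v: integral_{1}^{2} v^3 dv = (2^4 - 1^4)/4
  = 15/4.
Product: (5/2) * (15/4) = 75/8.

75/8
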